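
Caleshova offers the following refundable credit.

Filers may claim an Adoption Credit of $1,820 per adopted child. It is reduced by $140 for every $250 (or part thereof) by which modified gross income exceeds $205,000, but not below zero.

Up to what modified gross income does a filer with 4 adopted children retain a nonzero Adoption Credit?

$217,750

Full credit = 4 × $1,820 = $7,280.
After 51 increments the reduction is 51 × $140 = $7,140, leaving $140; one more increment wipes it out. Increment 51 ends at excess 51 × $250 = $12,750, so the highest qualifying income is $205,000 + $12,750 = $217,750.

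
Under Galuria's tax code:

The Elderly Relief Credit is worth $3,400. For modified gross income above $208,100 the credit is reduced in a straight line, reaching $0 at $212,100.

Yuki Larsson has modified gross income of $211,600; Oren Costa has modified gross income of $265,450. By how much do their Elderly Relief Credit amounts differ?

$425

Yuki ($211,600): Elderly Relief Credit: $211,600 is $3,500 into a $4,000 phase-out range, leaving 500/4,000 of the credit: $3,400 × 500/4,000 = $425.
Oren ($265,450): Elderly Relief Credit: $265,450 is at or above $212,100, so the credit is $0.
Difference: |$425 − $0| = $425.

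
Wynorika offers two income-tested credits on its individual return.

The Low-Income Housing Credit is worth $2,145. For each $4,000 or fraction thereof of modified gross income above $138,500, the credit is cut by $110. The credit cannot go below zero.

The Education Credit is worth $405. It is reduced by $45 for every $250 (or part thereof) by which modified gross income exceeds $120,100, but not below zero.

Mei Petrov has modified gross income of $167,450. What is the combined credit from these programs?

Low-Income Housing Credit: income exceeds $138,500 by $28,950, which is 8 full-or-partial $4,000 increments; reduction = 8 × $110 = $880, leaving $1,265.
Education Credit: income exceeds $120,100 by $47,350 → 190 increments × $45 = $8,550 ≥ base, so the credit is $0.
Total: $1,265 + $0 = $1,265.

$1,265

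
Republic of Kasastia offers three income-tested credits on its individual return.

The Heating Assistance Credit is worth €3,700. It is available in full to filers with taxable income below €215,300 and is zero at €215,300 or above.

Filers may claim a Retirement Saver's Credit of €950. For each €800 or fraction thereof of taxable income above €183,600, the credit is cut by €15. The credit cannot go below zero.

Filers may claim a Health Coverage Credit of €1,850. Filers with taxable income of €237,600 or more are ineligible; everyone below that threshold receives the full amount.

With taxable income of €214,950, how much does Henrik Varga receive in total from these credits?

€5,900

Heating Assistance Credit: €214,950 is below the €215,300 cutoff, so the full €3,700 applies.
Retirement Saver's Credit: income exceeds €183,600 by €31,350, which is 40 full-or-partial €800 increments; reduction = 40 × €15 = €600, leaving €350.
Health Coverage Credit: €214,950 is below the €237,600 cutoff, so the full €1,850 applies.
Total: €3,700 + €350 + €1,850 = €5,900.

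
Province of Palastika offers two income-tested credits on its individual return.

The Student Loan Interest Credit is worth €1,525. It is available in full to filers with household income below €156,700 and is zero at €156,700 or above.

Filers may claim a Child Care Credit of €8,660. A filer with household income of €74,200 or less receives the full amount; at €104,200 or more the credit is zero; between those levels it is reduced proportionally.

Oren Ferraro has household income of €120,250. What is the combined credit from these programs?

€1,525

Student Loan Interest Credit: €120,250 is below the €156,700 cutoff, so the full €1,525 applies.
Child Care Credit: €120,250 is at or above €104,200, so the credit is €0.
Total: €1,525 + €0 = €1,525.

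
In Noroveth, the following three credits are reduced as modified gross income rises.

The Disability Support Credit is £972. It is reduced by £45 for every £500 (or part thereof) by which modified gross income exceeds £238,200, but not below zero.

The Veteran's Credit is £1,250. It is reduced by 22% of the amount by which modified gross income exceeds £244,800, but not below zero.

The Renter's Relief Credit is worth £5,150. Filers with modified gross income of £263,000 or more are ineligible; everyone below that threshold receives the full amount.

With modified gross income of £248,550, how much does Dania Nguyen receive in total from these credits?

£5,602

Disability Support Credit: income exceeds £238,200 by £10,350, which is 21 full-or-partial £500 increments; reduction = 21 × £45 = £945, leaving £27.
Veteran's Credit: 22% of the £3,750 excess over £244,800 is £825; credit = £1,250 − £825 = £425.
Renter's Relief Credit: £248,550 is below the £263,000 cutoff, so the full £5,150 applies.
Total: £27 + £425 + £5,150 = £5,602.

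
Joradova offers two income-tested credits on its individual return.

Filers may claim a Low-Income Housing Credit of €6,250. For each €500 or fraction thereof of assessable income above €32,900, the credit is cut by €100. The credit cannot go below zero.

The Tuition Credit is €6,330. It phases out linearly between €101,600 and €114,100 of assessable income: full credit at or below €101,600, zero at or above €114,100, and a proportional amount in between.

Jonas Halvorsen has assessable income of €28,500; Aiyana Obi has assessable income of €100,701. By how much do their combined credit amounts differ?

Jonas (€28,500): Low-Income Housing Credit: €28,500 is at or below the €32,900 threshold, so the full €6,250 applies. Tuition Credit: €28,500 is at or below the €101,600 threshold, so the full €6,330 applies. total €6,250 + €6,330 = €12,580
Aiyana (€100,701): Low-Income Housing Credit: income exceeds €32,900 by €67,801 → 136 increments × €100 = €13,600 ≥ base, so the credit is €0. Tuition Credit: €100,701 is at or below the €101,600 threshold, so the full €6,330 applies. total €0 + €6,330 = €6,330
Difference: |€12,580 − €6,330| = €6,250.

€6,250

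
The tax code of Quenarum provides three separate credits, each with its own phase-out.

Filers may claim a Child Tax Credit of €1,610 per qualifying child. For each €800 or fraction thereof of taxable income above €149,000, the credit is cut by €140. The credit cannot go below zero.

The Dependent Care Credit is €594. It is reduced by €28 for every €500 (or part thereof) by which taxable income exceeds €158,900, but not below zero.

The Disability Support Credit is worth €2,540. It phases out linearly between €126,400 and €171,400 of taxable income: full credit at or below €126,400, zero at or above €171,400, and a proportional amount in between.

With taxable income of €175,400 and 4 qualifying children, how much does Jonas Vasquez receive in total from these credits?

€1,820

Child Tax Credit: base = 4 × €1,610 = €6,440. income exceeds €149,000 by €26,400, which is 33 full-or-partial €800 increments; reduction = 33 × €140 = €4,620, leaving €1,820.
Dependent Care Credit: income exceeds €158,900 by €16,500 → 33 increments × €28 = €924 ≥ base, so the credit is €0.
Disability Support Credit: €175,400 is at or above €171,400, so the credit is €0.
Total: €1,820 + €0 + €0 = €1,820.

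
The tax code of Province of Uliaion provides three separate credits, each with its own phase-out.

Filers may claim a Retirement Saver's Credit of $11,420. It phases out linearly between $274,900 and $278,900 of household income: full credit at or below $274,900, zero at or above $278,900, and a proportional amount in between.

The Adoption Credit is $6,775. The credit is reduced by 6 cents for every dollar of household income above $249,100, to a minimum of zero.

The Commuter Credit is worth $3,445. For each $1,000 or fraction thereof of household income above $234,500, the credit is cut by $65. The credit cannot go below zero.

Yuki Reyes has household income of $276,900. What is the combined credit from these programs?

$11,467

Retirement Saver's Credit: $276,900 is $2,000 into a $4,000 phase-out range, leaving 2,000/4,000 of the credit: $11,420 × 2,000/4,000 = $5,710.
Adoption Credit: 6% of the $27,800 excess over $249,100 is $1,668; credit = $6,775 − $1,668 = $5,107.
Commuter Credit: income exceeds $234,500 by $42,400, which is 43 full-or-partial $1,000 increments; reduction = 43 × $65 = $2,795, leaving $650.
Total: $5,710 + $5,107 + $650 = $11,467.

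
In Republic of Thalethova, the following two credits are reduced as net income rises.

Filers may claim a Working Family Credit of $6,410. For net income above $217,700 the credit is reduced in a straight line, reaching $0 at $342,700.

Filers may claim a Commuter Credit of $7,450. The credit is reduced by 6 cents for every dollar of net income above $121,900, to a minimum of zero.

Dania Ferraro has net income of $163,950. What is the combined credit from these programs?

Working Family Credit: $163,950 is at or below the $217,700 threshold, so the full $6,410 applies.
Commuter Credit: 6% of the $42,050 excess over $121,900 is $2,523; credit = $7,450 − $2,523 = $4,927.
Total: $6,410 + $4,927 = $11,337.

$11,337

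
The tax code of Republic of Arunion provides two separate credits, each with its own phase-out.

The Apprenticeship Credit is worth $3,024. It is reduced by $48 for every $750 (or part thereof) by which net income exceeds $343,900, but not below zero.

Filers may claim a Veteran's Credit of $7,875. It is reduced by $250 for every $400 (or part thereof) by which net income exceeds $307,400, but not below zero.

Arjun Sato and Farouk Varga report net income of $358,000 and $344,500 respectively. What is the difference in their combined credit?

Arjun ($358,000): Apprenticeship Credit: income exceeds $343,900 by $14,100, which is 19 full-or-partial $750 increments; reduction = 19 × $48 = $912, leaving $2,112. Veteran's Credit: income exceeds $307,400 by $50,600 → 127 increments × $250 = $31,750 ≥ base, so the credit is $0. total $2,112 + $0 = $2,112
Farouk ($344,500): Apprenticeship Credit: income exceeds $343,900 by $600, which is 1 full-or-partial $750 increment; reduction = 1 × $48 = $48, leaving $2,976. Veteran's Credit: income exceeds $307,400 by $37,100 → 93 increments × $250 = $23,250 ≥ base, so the credit is $0. total $2,976 + $0 = $2,976
Difference: |$2,112 − $2,976| = $864.

$864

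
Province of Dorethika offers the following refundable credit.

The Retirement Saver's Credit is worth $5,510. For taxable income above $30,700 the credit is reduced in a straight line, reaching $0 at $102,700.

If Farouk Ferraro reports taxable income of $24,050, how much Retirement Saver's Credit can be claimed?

$5,510

Retirement Saver's Credit: $24,050 is at or below the $30,700 threshold, so the full $5,510 applies.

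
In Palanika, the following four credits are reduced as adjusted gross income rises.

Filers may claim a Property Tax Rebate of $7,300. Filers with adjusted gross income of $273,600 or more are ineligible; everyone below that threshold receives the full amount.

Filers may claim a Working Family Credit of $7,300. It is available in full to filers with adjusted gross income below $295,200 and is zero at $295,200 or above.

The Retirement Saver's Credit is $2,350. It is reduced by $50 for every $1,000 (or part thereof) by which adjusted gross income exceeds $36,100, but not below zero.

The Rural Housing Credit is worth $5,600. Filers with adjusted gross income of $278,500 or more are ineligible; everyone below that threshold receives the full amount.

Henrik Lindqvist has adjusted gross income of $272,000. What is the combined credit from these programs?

$20,200

Property Tax Rebate: $272,000 is below the $273,600 cutoff, so the full $7,300 applies.
Working Family Credit: $272,000 is below the $295,200 cutoff, so the full $7,300 applies.
Retirement Saver's Credit: income exceeds $36,100 by $235,900 → 236 increments × $50 = $11,800 ≥ base, so the credit is $0.
Rural Housing Credit: $272,000 is below the $278,500 cutoff, so the full $5,600 applies.
Total: $7,300 + $7,300 + $0 + $5,600 = $20,200.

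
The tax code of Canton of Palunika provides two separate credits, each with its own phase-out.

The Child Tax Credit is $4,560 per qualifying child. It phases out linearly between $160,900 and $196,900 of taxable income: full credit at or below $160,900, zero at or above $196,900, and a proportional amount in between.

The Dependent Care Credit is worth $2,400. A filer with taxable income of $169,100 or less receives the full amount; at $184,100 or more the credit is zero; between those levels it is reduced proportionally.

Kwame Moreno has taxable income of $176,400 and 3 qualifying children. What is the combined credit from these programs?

Child Tax Credit: base = 3 × $4,560 = $13,680. $176,400 is $15,500 into a $36,000 phase-out range, leaving 20,500/36,000 of the credit: $13,680 × 20,500/36,000 = $7,790.
Dependent Care Credit: $176,400 is $7,300 into a $15,000 phase-out range, leaving 7,700/15,000 of the credit: $2,400 × 7,700/15,000 = $1,232.
Total: $7,790 + $1,232 = $9,022.

$9,022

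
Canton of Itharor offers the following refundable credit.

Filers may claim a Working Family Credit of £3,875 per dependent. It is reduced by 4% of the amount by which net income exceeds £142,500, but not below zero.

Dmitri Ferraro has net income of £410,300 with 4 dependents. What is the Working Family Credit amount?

Working Family Credit: base = 4 × £3,875 = £15,500. 4% of the £267,800 excess over £142,500 is £10,712; credit = £15,500 − £10,712 = £4,788.

£4,788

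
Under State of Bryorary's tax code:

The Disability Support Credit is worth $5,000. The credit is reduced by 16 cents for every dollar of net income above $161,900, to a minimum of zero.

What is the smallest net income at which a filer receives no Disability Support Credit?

$193,150

The credit falls by 16% of each dollar above $161,900, so it reaches zero when the excess is $5,000 / 16% = $31,250: income = $161,900 + $31,250 = $193,150.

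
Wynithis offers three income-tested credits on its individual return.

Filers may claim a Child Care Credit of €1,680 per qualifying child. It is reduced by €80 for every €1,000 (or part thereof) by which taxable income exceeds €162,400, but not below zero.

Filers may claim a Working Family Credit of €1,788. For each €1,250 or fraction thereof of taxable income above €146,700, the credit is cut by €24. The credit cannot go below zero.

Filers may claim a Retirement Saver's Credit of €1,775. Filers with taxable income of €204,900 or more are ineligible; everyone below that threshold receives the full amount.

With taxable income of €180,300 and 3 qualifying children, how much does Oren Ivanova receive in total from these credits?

Child Care Credit: base = 3 × €1,680 = €5,040. income exceeds €162,400 by €17,900, which is 18 full-or-partial €1,000 increments; reduction = 18 × €80 = €1,440, leaving €3,600.
Working Family Credit: income exceeds €146,700 by €33,600, which is 27 full-or-partial €1,250 increments; reduction = 27 × €24 = €648, leaving €1,140.
Retirement Saver's Credit: €180,300 is below the €204,900 cutoff, so the full €1,775 applies.
Total: €3,600 + €1,140 + €1,775 = €6,515.

€6,515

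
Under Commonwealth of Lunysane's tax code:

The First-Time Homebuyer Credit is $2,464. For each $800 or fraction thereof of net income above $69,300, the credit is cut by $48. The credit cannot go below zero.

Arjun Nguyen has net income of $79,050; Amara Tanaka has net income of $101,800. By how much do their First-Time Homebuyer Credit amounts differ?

$1,344

Arjun ($79,050): First-Time Homebuyer Credit: income exceeds $69,300 by $9,750, which is 13 full-or-partial $800 increments; reduction = 13 × $48 = $624, leaving $1,840.
Amara ($101,800): First-Time Homebuyer Credit: income exceeds $69,300 by $32,500, which is 41 full-or-partial $800 increments; reduction = 41 × $48 = $1,968, leaving $496.
Difference: |$1,840 − $496| = $1,344.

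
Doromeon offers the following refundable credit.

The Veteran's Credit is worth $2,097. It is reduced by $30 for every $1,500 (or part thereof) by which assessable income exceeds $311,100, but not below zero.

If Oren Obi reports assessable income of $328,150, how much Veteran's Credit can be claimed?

Veteran's Credit: income exceeds $311,100 by $17,050, which is 12 full-or-partial $1,500 increments; reduction = 12 × $30 = $360, leaving $1,737.

$1,737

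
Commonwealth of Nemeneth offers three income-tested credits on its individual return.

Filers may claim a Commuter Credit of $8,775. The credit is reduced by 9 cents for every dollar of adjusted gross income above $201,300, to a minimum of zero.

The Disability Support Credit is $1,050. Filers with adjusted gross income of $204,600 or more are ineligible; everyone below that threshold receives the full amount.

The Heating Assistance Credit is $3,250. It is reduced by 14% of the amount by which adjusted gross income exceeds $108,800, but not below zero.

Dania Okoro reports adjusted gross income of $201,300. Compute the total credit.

$9,825

Commuter Credit: $201,300 is at or below the $201,300 threshold, so the full $8,775 applies.
Disability Support Credit: $201,300 is below the $204,600 cutoff, so the full $1,050 applies.
Heating Assistance Credit: 14% of the $92,500 excess over $108,800 is $12,950 ≥ base, so the credit is $0.
Total: $8,775 + $1,050 + $0 = $9,825.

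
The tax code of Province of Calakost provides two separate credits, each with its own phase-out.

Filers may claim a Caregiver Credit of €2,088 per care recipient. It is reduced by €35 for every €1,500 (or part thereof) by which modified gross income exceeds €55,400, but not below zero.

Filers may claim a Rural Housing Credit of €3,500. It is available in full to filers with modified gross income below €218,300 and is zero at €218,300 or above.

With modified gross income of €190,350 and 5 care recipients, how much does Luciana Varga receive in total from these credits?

Caregiver Credit: base = 5 × €2,088 = €10,440. income exceeds €55,400 by €134,950, which is 90 full-or-partial €1,500 increments; reduction = 90 × €35 = €3,150, leaving €7,290.
Rural Housing Credit: €190,350 is below the €218,300 cutoff, so the full €3,500 applies.
Total: €7,290 + €3,500 = €10,790.

€10,790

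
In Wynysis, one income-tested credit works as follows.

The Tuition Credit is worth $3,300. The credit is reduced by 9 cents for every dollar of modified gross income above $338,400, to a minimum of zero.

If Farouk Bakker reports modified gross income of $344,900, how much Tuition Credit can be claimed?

Tuition Credit: 9% of the $6,500 excess over $338,400 is $585; credit = $3,300 − $585 = $2,715.

$2,715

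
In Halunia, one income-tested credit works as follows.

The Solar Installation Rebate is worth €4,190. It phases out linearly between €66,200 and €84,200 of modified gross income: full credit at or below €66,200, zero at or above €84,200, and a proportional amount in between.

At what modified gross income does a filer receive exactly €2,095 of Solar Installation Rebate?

€75,200

€2,095 is 2,095/4,190 of the full €4,190, so 2,095/4,190 of the €18,000 range has been used: income = €66,200 + €18,000 × 2,095/4,190 = €75,200.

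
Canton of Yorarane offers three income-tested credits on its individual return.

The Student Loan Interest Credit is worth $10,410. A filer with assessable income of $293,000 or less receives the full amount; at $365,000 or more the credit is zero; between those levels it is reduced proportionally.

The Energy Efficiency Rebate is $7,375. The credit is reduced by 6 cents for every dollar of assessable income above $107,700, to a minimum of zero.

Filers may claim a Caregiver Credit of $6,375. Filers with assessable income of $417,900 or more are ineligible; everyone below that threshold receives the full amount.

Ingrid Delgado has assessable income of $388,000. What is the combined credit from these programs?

$6,375

Student Loan Interest Credit: $388,000 is at or above $365,000, so the credit is $0.
Energy Efficiency Rebate: 6% of the $280,300 excess over $107,700 is $16,818 ≥ base, so the credit is $0.
Caregiver Credit: $388,000 is below the $417,900 cutoff, so the full $6,375 applies.
Total: $0 + $0 + $6,375 = $6,375.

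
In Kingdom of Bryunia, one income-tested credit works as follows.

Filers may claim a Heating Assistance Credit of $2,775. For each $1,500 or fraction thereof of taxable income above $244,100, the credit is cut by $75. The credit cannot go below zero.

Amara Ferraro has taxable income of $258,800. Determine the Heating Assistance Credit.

$2,025

Heating Assistance Credit: income exceeds $244,100 by $14,700, which is 10 full-or-partial $1,500 increments; reduction = 10 × $75 = $750, leaving $2,025.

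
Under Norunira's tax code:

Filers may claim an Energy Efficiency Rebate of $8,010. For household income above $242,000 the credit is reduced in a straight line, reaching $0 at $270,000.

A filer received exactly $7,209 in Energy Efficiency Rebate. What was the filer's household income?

$7,209 is 7,209/8,010 of the full $8,010, so 801/8,010 of the $28,000 range has been used: income = $242,000 + $28,000 × 801/8,010 = $244,800.

$244,800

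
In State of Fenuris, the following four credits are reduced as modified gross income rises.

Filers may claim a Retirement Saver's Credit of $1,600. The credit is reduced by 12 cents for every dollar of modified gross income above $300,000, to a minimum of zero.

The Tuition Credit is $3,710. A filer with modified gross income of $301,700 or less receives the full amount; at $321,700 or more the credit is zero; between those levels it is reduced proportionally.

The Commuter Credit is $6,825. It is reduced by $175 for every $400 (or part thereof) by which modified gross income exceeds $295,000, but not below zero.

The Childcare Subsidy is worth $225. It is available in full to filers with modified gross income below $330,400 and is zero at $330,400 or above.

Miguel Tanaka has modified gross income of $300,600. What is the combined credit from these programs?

$9,838

Retirement Saver's Credit: 12% of the $600 excess over $300,000 is $72; credit = $1,600 − $72 = $1,528.
Tuition Credit: $300,600 is at or below the $301,700 threshold, so the full $3,710 applies.
Commuter Credit: income exceeds $295,000 by $5,600, which is 14 full-or-partial $400 increments; reduction = 14 × $175 = $2,450, leaving $4,375.
Childcare Subsidy: $300,600 is below the $330,400 cutoff, so the full $225 applies.
Total: $1,528 + $3,710 + $4,375 + $225 = $9,838.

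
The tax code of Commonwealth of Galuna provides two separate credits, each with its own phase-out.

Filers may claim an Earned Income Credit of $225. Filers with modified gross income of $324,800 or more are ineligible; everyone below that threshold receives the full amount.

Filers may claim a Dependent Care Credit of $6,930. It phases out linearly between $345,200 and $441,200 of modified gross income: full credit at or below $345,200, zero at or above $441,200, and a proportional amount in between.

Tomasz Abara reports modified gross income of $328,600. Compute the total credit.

Earned Income Credit: $328,600 meets or exceeds the $324,800 cutoff, so the credit is $0.
Dependent Care Credit: $328,600 is at or below the $345,200 threshold, so the full $6,930 applies.
Total: $0 + $6,930 = $6,930.

$6,930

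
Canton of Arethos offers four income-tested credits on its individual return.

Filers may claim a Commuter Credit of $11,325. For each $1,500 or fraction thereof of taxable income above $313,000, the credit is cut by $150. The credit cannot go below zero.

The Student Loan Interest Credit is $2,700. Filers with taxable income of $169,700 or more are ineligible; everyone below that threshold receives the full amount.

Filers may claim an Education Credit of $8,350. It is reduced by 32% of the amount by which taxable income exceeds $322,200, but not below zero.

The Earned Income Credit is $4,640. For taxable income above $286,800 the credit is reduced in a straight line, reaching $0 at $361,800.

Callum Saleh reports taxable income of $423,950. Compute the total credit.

$225

Commuter Credit: income exceeds $313,000 by $110,950, which is 74 full-or-partial $1,500 increments; reduction = 74 × $150 = $11,100, leaving $225.
Student Loan Interest Credit: $423,950 meets or exceeds the $169,700 cutoff, so the credit is $0.
Education Credit: 32% of the $101,750 excess over $322,200 is $32,560 ≥ base, so the credit is $0.
Earned Income Credit: $423,950 is at or above $361,800, so the credit is $0.
Total: $225 + $0 + $0 + $0 = $225.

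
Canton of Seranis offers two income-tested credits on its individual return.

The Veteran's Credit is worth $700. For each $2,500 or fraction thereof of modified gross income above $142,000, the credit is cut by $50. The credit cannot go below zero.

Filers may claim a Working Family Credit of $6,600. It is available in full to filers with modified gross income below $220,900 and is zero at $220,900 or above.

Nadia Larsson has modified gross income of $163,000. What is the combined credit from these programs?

Veteran's Credit: income exceeds $142,000 by $21,000, which is 9 full-or-partial $2,500 increments; reduction = 9 × $50 = $450, leaving $250.
Working Family Credit: $163,000 is below the $220,900 cutoff, so the full $6,600 applies.
Total: $250 + $6,600 = $6,850.

$6,850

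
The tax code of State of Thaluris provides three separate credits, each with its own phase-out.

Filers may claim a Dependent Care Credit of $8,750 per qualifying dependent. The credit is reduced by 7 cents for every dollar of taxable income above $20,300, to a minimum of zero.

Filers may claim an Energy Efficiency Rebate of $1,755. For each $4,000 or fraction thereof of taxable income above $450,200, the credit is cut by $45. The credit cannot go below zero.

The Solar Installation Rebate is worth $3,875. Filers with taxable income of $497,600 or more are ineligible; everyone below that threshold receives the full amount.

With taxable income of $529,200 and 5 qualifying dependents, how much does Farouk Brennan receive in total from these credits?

$8,982

Dependent Care Credit: base = 5 × $8,750 = $43,750. 7% of the $508,900 excess over $20,300 is $35,623; credit = $43,750 − $35,623 = $8,127.
Energy Efficiency Rebate: income exceeds $450,200 by $79,000, which is 20 full-or-partial $4,000 increments; reduction = 20 × $45 = $900, leaving $855.
Solar Installation Rebate: $529,200 meets or exceeds the $497,600 cutoff, so the credit is $0.
Total: $8,127 + $855 + $0 = $8,982.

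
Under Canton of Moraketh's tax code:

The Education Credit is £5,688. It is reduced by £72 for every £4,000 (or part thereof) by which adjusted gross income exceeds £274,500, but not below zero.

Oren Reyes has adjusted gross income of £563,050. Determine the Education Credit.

Education Credit: income exceeds £274,500 by £288,550, which is 73 full-or-partial £4,000 increments; reduction = 73 × £72 = £5,256, leaving £432.

£432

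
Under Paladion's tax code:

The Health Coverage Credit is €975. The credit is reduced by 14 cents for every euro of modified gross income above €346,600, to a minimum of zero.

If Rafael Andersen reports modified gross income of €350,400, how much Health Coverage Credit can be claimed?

€443

Health Coverage Credit: 14% of the €3,800 excess over €346,600 is €532; credit = €975 − €532 = €443.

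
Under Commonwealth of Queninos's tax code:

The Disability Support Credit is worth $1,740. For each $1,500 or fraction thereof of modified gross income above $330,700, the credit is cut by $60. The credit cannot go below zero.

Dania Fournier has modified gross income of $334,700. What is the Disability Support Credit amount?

$1,560

Disability Support Credit: income exceeds $330,700 by $4,000, which is 3 full-or-partial $1,500 increments; reduction = 3 × $60 = $180, leaving $1,560.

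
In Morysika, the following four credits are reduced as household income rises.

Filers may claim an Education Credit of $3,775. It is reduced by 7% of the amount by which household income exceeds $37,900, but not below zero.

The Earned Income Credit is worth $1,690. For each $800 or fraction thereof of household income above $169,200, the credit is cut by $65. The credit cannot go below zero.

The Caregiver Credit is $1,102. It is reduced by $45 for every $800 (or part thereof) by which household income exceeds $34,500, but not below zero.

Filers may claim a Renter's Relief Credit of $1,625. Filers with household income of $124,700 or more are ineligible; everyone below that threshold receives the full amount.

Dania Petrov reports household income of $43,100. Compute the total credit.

Education Credit: 7% of the $5,200 excess over $37,900 is $364; credit = $3,775 − $364 = $3,411.
Earned Income Credit: $43,100 is at or below the $169,200 threshold, so the full $1,690 applies.
Caregiver Credit: income exceeds $34,500 by $8,600, which is 11 full-or-partial $800 increments; reduction = 11 × $45 = $495, leaving $607.
Renter's Relief Credit: $43,100 is below the $124,700 cutoff, so the full $1,625 applies.
Total: $3,411 + $1,690 + $607 + $1,625 = $7,333.

$7,333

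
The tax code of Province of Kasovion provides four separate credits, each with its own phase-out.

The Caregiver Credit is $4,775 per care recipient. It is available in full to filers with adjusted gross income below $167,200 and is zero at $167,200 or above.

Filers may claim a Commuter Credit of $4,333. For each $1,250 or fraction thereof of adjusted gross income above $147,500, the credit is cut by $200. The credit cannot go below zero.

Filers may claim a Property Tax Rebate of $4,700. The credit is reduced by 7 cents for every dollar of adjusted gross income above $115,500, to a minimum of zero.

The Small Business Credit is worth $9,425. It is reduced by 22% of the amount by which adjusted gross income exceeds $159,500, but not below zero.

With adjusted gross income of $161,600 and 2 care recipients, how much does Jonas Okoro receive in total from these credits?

$21,919

Caregiver Credit: base = 2 × $4,775 = $9,550. $161,600 is below the $167,200 cutoff, so the full $9,550 applies.
Commuter Credit: income exceeds $147,500 by $14,100, which is 12 full-or-partial $1,250 increments; reduction = 12 × $200 = $2,400, leaving $1,933.
Property Tax Rebate: 7% of the $46,100 excess over $115,500 is $3,227; credit = $4,700 − $3,227 = $1,473.
Small Business Credit: 22% of the $2,100 excess over $159,500 is $462; credit = $9,425 − $462 = $8,963.
Total: $9,550 + $1,933 + $1,473 + $8,963 = $21,919.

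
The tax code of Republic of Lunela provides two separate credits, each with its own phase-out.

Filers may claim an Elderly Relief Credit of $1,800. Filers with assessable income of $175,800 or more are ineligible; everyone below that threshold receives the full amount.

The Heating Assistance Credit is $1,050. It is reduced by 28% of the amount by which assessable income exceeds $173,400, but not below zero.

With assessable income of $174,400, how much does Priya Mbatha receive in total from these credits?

Elderly Relief Credit: $174,400 is below the $175,800 cutoff, so the full $1,800 applies.
Heating Assistance Credit: 28% of the $1,000 excess over $173,400 is $280; credit = $1,050 − $280 = $770.
Total: $1,800 + $770 = $2,570.

$2,570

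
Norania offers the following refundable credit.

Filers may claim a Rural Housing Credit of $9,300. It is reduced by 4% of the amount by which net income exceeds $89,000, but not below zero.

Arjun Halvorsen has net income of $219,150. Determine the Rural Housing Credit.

Rural Housing Credit: 4% of the $130,150 excess over $89,000 is $5,206; credit = $9,300 − $5,206 = $4,094.

$4,094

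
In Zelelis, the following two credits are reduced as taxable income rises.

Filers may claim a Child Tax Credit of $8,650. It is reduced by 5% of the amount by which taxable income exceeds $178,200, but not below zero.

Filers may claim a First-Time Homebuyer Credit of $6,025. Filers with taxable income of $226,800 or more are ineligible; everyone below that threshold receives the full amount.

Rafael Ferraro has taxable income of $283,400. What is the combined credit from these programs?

$3,390

Child Tax Credit: 5% of the $105,200 excess over $178,200 is $5,260; credit = $8,650 − $5,260 = $3,390.
First-Time Homebuyer Credit: $283,400 meets or exceeds the $226,800 cutoff, so the credit is $0.
Total: $3,390 + $0 = $3,390.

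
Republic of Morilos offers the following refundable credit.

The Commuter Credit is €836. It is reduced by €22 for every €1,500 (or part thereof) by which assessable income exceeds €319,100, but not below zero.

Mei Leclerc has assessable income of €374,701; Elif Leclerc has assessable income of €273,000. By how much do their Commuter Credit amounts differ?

€836

Mei (€374,701): Commuter Credit: income exceeds €319,100 by €55,601 → 38 increments × €22 = €836 ≥ base, so the credit is €0.
Elif (€273,000): Commuter Credit: €273,000 is at or below the €319,100 threshold, so the full €836 applies.
Difference: |€0 − €836| = €836.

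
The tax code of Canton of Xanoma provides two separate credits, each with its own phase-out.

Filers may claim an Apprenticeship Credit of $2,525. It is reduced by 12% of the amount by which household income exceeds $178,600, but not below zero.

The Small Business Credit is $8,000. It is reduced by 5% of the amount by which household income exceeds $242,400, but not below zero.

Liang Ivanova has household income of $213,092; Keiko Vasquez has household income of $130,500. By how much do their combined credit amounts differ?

$2,525

Liang ($213,092): Apprenticeship Credit: 12% of the $34,492 excess over $178,600 is $4,139.04 ≥ base, so the credit is $0. Small Business Credit: $213,092 is at or below the $242,400 threshold, so the full $8,000 applies. total $0 + $8,000 = $8,000
Keiko ($130,500): Apprenticeship Credit: $130,500 is at or below the $178,600 threshold, so the full $2,525 applies. Small Business Credit: $130,500 is at or below the $242,400 threshold, so the full $8,000 applies. total $2,525 + $8,000 = $10,525
Difference: |$8,000 − $10,525| = $2,525.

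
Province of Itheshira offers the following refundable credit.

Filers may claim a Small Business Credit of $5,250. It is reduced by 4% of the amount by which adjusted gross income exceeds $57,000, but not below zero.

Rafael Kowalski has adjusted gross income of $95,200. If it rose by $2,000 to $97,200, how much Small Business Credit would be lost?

$80

At $95,200 — 4% of the $38,200 excess over $57,000 is $1,528; credit = $5,250 − $1,528 = $3,722.
At $97,200 — 4% of the $40,200 excess over $57,000 is $1,608; credit = $5,250 − $1,608 = $3,642.
Lost: $3,722 − $3,642 = $80.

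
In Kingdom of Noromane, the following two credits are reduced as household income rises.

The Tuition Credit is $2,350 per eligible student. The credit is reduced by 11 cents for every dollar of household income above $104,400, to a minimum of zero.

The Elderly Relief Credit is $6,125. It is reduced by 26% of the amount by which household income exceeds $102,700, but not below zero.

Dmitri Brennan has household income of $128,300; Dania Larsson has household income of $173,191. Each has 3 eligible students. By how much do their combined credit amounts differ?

$4,421

Dmitri ($128,300): Tuition Credit: base = 3 × $2,350 = $7,050. 11% of the $23,900 excess over $104,400 is $2,629; credit = $7,050 − $2,629 = $4,421. Elderly Relief Credit: 26% of the $25,600 excess over $102,700 is $6,656 ≥ base, so the credit is $0. total $4,421 + $0 = $4,421
Dania ($173,191): Tuition Credit: base = 3 × $2,350 = $7,050. 11% of the $68,791 excess over $104,400 is $7,567.01 ≥ base, so the credit is $0. Elderly Relief Credit: 26% of the $70,491 excess over $102,700 is $18,327.66 ≥ base, so the credit is $0. total $0 + $0 = $0
Difference: |$4,421 − $0| = $4,421.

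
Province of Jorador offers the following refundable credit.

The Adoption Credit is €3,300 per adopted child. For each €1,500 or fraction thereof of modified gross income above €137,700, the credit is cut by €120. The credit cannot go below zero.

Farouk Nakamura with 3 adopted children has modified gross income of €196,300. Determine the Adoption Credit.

Adoption Credit: base = 3 × €3,300 = €9,900. income exceeds €137,700 by €58,600, which is 40 full-or-partial €1,500 increments; reduction = 40 × €120 = €4,800, leaving €5,100.

€5,100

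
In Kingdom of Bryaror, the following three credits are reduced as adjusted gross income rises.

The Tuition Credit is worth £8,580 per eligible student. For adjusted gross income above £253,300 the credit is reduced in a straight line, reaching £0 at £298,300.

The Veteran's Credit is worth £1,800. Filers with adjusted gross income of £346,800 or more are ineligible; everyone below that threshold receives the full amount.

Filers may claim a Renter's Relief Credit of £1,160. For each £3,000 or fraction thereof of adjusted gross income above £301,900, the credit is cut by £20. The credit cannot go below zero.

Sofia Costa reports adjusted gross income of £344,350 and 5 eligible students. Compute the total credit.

£2,660

Tuition Credit: base = 5 × £8,580 = £42,900. £344,350 is at or above £298,300, so the credit is £0.
Veteran's Credit: £344,350 is below the £346,800 cutoff, so the full £1,800 applies.
Renter's Relief Credit: income exceeds £301,900 by £42,450, which is 15 full-or-partial £3,000 increments; reduction = 15 × £20 = £300, leaving £860.
Total: £0 + £1,800 + £860 = £2,660.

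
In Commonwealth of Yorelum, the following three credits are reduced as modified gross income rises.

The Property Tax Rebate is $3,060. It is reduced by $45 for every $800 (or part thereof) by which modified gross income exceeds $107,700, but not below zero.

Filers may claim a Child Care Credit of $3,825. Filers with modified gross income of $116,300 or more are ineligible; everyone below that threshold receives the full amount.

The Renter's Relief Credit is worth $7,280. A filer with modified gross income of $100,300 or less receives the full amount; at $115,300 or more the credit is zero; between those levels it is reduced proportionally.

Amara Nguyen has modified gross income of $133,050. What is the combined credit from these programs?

Property Tax Rebate: income exceeds $107,700 by $25,350, which is 32 full-or-partial $800 increments; reduction = 32 × $45 = $1,440, leaving $1,620.
Child Care Credit: $133,050 meets or exceeds the $116,300 cutoff, so the credit is $0.
Renter's Relief Credit: $133,050 is at or above $115,300, so the credit is $0.
Total: $1,620 + $0 + $0 = $1,620.

$1,620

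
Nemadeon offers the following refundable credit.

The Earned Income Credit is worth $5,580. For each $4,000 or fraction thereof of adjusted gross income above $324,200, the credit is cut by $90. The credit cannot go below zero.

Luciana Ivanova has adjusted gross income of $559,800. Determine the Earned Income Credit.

$270

Earned Income Credit: income exceeds $324,200 by $235,600, which is 59 full-or-partial $4,000 increments; reduction = 59 × $90 = $5,310, leaving $270.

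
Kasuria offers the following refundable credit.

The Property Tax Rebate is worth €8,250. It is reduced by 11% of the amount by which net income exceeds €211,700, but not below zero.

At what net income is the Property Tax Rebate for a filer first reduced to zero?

The credit falls by 11% of each euro above €211,700, so it reaches zero when the excess is €8,250 / 11% = €75,000: income = €211,700 + €75,000 = €286,700.

€286,700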